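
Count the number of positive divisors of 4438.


4438 = 2^1 × 7^1 × 317^1
d(4438) = (1+1) × (1+1) × (1+1) = 8

8 divisors


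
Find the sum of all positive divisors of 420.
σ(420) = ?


Divisors of 420: 1, 2, 3, 4, 5, 6, 7, 10, 12, 14, 15, 20, 21, 28, 30, 35, 42, 60, 70, 84, 105, 140, 210, 420
Sum = 1 + 2 + 3 + 4 + 5 + 6 + 7 + 10 + 12 + 14 + 15 + 20 + 21 + 28 + 30 + 35 + 42 + 60 + 70 + 84 + 105 + 140 + 210 + 420 = 1344

σ(420) = 1344


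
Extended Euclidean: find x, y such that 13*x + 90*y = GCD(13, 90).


Tabular extended Euclidean (each row: r = 13*s + 90*t):
r=13, s=1, t=0
r=90, s=0, t=1
q=0: r=13, s=1, t=0   [13*(1) + 90*(0) = 13]
q=6: r=12, s=-6, t=1   [13*(-6) + 90*(1) = 12]
q=1: r=1, s=7, t=-1   [13*(7) + 90*(-1) = 1]
q=12: r=0, s=-90, t=13   [13*(-90) + 90*(13) = 0]
GCD = 1; from the row with r=1: x=7, y=-1
Check: 13*(7) + 90*(-1) = 91 - 90 = 1

GCD = 1, x = 7, y = -1


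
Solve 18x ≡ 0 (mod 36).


GCD(18, 36) = 18 divides 0
Divide: 1x ≡ 0 (mod 2)
x ≡ 0 (mod 2)


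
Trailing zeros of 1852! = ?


floor(1852/5) = 370
floor(1852/25) = 74
floor(1852/125) = 14
floor(1852/625) = 2
Total = 460

460 trailing zeros


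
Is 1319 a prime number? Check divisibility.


Check divisors up to sqrt(1319) = 36.3180
No divisors found.
1319 is prime.

Yes, 1319 is prime


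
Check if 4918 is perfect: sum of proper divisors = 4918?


Proper divisors of 4918: 1, 2, 2459
Sum = 1 + 2 + 2459 = 2462

No, 4918 is not perfect (2462 ≠ 4918)


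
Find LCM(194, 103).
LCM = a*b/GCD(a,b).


GCD(194, 103) = 1
LCM = 194*103/1 = 19982/1 = 19982

LCM = 19982


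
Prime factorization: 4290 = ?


4290 / 2 = 2145
2145 / 3 = 715
715 / 5 = 143
143 / 11 = 13
13 / 13 = 1
4290 = 2 × 3 × 5 × 11 × 13


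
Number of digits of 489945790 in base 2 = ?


489945790 in base 2 = 11101001100111111101010111110
Number of digits = 29

29 digits (base 2)


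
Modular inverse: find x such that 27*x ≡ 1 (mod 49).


Use the extended Euclidean algorithm on (49, 27); each row r = 49*s + 27*t:
r=49, s=1, t=0
r=27, s=0, t=1
q=1: r=22, s=1, t=-1   [49*(1) + 27*(-1) = 22]
q=1: r=5, s=-1, t=2   [49*(-1) + 27*(2) = 5]
q=4: r=2, s=5, t=-9   [49*(5) + 27*(-9) = 2]
q=2: r=1, s=-11, t=20   [49*(-11) + 27*(20) = 1]
q=2: r=0, s=27, t=-49   [49*(27) + 27*(-49) = 0]
GCD = 1 with t = 20, so 27*(20) ≡ 1 (mod 49)
Inverse = 20 mod 49 = 20
Check: 27 * 20 = 540 ≡ 1 (mod 49)

27^(-1) ≡ 20 (mod 49)


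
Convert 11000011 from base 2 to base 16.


11000011 (base 2) = 195 (decimal)
195 (decimal) = C3 (base 16)


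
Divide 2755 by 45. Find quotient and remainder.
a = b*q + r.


2755 = 45 * 61 + 10
Check: 2745 + 10 = 2755

q = 61, r = 10


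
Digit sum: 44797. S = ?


4 + 4 + 7 + 9 + 7 = 31


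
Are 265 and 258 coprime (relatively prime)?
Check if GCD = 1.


Euclidean algorithm:
265 = 1 * 258 + 7
258 = 36 * 7 + 6
7 = 1 * 6 + 1
6 = 6 * 1 + 0
GCD(265, 258) = 1

Yes, coprime (GCD = 1)


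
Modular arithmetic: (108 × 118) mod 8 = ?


108 × 118 = 12744
12744 mod 8 = 0


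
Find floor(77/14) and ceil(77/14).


77/14 = 5.5000
floor = 5
ceil = 6

floor = 5, ceil = 6


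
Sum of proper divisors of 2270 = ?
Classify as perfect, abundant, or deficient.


Proper divisors: 1, 2, 5, 10, 227, 454, 1135
Sum = 1 + 2 + 5 + 10 + 227 + 454 + 1135 = 1834
1834 < 2270 → deficient

s(2270) = 1834 (deficient)


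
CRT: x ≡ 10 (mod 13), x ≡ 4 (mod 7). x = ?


M = 13*7 = 91
M1 = M/13 = 7, M2 = M/7 = 13
M1^(-1) mod 13 = 2, M2^(-1) mod 7 = 6
x = 10*7*2 + 4*13*6 = 452
452 mod 91 = 88
Check: 88 mod 13 = 10 ✓, 88 mod 7 = 4 ✓

x ≡ 88 (mod 91)


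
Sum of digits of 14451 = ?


1 + 4 + 4 + 5 + 1 = 15


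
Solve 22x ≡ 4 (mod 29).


GCD(22, 29) = 1, unique solution
a^(-1) mod 29 = 4
x = 4 * 4 mod 29 = 16

x ≡ 16 (mod 29)


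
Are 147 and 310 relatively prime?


Euclidean algorithm:
310 = 2 * 147 + 16
147 = 9 * 16 + 3
16 = 5 * 3 + 1
3 = 3 * 1 + 0
GCD(147, 310) = 1

Yes, coprime (GCD = 1)


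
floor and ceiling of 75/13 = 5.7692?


75/13 = 5.7692
floor = 5
ceil = 6

floor = 5, ceil = 6


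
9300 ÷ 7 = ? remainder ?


9300 = 7 * 1328 + 4
Check: 9296 + 4 = 9300

q = 1328, r = 4


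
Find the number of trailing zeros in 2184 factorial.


floor(2184/5) = 436
floor(2184/25) = 87
floor(2184/125) = 17
floor(2184/625) = 3
Total = 543

543 trailing zeros


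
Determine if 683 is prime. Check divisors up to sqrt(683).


Check divisors up to sqrt(683) = 26.1343
No divisors found.
683 is prime.

Yes, 683 is prime


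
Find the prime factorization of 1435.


1435 / 5 = 287
287 / 7 = 41
41 / 41 = 1
1435 = 5 × 7 × 41


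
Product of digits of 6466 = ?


6 × 4 × 6 × 6 = 864


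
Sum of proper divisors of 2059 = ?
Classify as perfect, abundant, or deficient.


Proper divisors: 1, 29, 71
Sum = 1 + 29 + 71 = 101
101 < 2059 → deficient

s(2059) = 101 (deficient)


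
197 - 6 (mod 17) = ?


197 - 6 = 191
191 mod 17 = 4


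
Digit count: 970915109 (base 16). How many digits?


970915109 in base 16 = 39DEFD25
Number of digits = 8

8 digits (base 16)


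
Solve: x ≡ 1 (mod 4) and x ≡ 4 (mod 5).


M = 4*5 = 20
M1 = M/4 = 5, M2 = M/5 = 4
M1^(-1) mod 4 = 1, M2^(-1) mod 5 = 4
x = 1*5*1 + 4*4*4 = 69
69 mod 20 = 9
Check: 9 mod 4 = 1 ✓, 9 mod 5 = 4 ✓

x ≡ 9 (mod 20)


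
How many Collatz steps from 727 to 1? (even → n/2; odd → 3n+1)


727 → 2182 → 1091 → 3274 → 1637 → 4912 → 2456 → 1228 → 614 → 307 → 922 → 461 → 1384 → 692 → 346 → 173 → 520 → 260 → 130 → 65 → 196 → 98 → 49 → 148 → 74 → 37 → 112 → 56 → 28 → 14 → 7 → 22 → 11 → 34 → 17 → 52 → 26 → 13 → 40 → 20 → 10 → 5 → 16 → 8 → 4 → 2 → 1
Total steps = 46

46 steps


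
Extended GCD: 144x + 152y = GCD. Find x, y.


Tabular extended Euclidean (each row: r = 144*s + 152*t):
r=144, s=1, t=0
r=152, s=0, t=1
q=0: r=144, s=1, t=0   [144*(1) + 152*(0) = 144]
q=1: r=8, s=-1, t=1   [144*(-1) + 152*(1) = 8]
q=18: r=0, s=19, t=-18   [144*(19) + 152*(-18) = 0]
GCD = 8; from the row with r=8: x=-1, y=1
Check: 144*(-1) + 152*(1) = -144 + 152 = 8

GCD = 8, x = -1, y = 1


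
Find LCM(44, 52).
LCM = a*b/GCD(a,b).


GCD(44, 52) = 4
LCM = 44*52/4 = 2288/4 = 572

LCM = 572


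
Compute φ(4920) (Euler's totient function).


4920 = 2^3 × 3 × 5 × 41
Prime factors: 2, 3, 5, 41
φ(4920) = 4920 × (1-1/2) × (1-1/3) × (1-1/5) × (1-1/41)
= 4920 × 1/2 × 2/3 × 4/5 × 40/41 = 1280

φ(4920) = 1280


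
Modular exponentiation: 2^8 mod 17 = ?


2^1 mod 17 = 2
2^2 mod 17 = 4
2^3 mod 17 = 8
2^4 mod 17 = 16
2^5 mod 17 = 15
2^6 mod 17 = 13
2^7 mod 17 = 9
2^8 mod 17 = 1


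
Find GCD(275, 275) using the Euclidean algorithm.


275 = 1 * 275 + 0
GCD = 275


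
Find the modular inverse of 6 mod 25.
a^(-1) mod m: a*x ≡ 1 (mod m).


Use the extended Euclidean algorithm on (25, 6); each row r = 25*s + 6*t:
r=25, s=1, t=0
r=6, s=0, t=1
q=4: r=1, s=1, t=-4   [25*(1) + 6*(-4) = 1]
q=6: r=0, s=-6, t=25   [25*(-6) + 6*(25) = 0]
GCD = 1 with t = -4, so 6*(-4) ≡ 1 (mod 25)
Inverse = -4 mod 25 = 21
Check: 6 * 21 = 126 ≡ 1 (mod 25)

6^(-1) ≡ 21 (mod 25)


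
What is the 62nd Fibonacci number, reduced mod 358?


F(k) mod 358 for k=1..62:
1, 1, 2, 3, 5, 8, 13, 21, 34, 55, 89, 144, 233, 19, 252, 271, 165, 78, 243, 321, 206, 169, 17, 186, 203, 31, 234, 265, 141, 48, 189, 237, 68, 305, 15, 320, 335, 297, 274, 213, 129, 342, 113, 97, 210, 307, 159, 108, 267, 17, 284, 301, 227, 170, 39, 209, 248, 99, 347, 88, 77, 165
F(62) mod 358 = 165


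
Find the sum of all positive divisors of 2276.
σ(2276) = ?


Divisors of 2276: 1, 2, 4, 569, 1138, 2276
Sum = 1 + 2 + 4 + 569 + 1138 + 2276 = 3990

σ(2276) = 3990


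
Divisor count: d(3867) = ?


3867 = 3^1 × 1289^1
d(3867) = (1+1) × (1+1) = 4

4 divisors


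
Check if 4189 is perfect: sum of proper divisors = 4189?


Proper divisors of 4189: 1, 59, 71
Sum = 1 + 59 + 71 = 131

No, 4189 is not perfect (131 ≠ 4189)


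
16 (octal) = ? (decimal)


16 (base 8) = 14 (decimal)
14 (decimal) = 14 (base 10)


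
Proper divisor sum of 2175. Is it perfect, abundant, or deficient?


Proper divisors: 1, 3, 5, 15, 25, 29, 75, 87, 145, 435, 725
Sum = 1 + 3 + 5 + 15 + 25 + 29 + 75 + 87 + 145 + 435 + 725 = 1545
1545 < 2175 → deficient

s(2175) = 1545 (deficient)


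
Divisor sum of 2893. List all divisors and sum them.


Divisors of 2893: 1, 11, 263, 2893
Sum = 1 + 11 + 263 + 2893 = 3168

σ(2893) = 3168


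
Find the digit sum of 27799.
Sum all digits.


2 + 7 + 7 + 9 + 9 = 34


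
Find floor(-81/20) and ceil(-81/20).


-81/20 = -4.0500
floor = -5
ceil = -4

floor = -5, ceil = -4


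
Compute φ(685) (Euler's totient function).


685 = 5 × 137
Prime factors: 5, 137
φ(685) = 685 × (1-1/5) × (1-1/137)
= 685 × 4/5 × 136/137 = 544

φ(685) = 544


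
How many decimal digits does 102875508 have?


102875508 has 9 digits in base 10
floor(log10(102875508)) + 1 = floor(8.0123) + 1 = 9

9 digits (base 10)


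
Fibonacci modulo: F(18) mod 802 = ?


F(k) mod 802 for k=1..18:
1, 1, 2, 3, 5, 8, 13, 21, 34, 55, 89, 144, 233, 377, 610, 185, 795, 178
F(18) mod 802 = 178


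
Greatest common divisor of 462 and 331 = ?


462 = 1 * 331 + 131
331 = 2 * 131 + 69
131 = 1 * 69 + 62
69 = 1 * 62 + 7
62 = 8 * 7 + 6
7 = 1 * 6 + 1
6 = 6 * 1 + 0
GCD = 1


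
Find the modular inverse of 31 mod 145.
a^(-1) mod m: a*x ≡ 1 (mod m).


Use the extended Euclidean algorithm on (145, 31); each row r = 145*s + 31*t:
r=145, s=1, t=0
r=31, s=0, t=1
q=4: r=21, s=1, t=-4   [145*(1) + 31*(-4) = 21]
q=1: r=10, s=-1, t=5   [145*(-1) + 31*(5) = 10]
q=2: r=1, s=3, t=-14   [145*(3) + 31*(-14) = 1]
q=10: r=0, s=-31, t=145   [145*(-31) + 31*(145) = 0]
GCD = 1 with t = -14, so 31*(-14) ≡ 1 (mod 145)
Inverse = -14 mod 145 = 131
Check: 31 * 131 = 4061 ≡ 1 (mod 145)

31^(-1) ≡ 131 (mod 145)


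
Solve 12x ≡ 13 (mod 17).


GCD(12, 17) = 1, unique solution
a^(-1) mod 17 = 10
x = 10 * 13 mod 17 = 11

x ≡ 11 (mod 17)


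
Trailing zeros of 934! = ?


floor(934/5) = 186
floor(934/25) = 37
floor(934/125) = 7
floor(934/625) = 1
Total = 231

231 trailing zeros


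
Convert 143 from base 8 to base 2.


143 (base 8) = 99 (decimal)
99 (decimal) = 1100011 (base 2)


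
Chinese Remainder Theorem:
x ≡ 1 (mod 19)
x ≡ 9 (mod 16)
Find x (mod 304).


M = 19*16 = 304
M1 = M/19 = 16, M2 = M/16 = 19
M1^(-1) mod 19 = 6, M2^(-1) mod 16 = 11
x = 1*16*6 + 9*19*11 = 1977
1977 mod 304 = 153
Check: 153 mod 19 = 1 ✓, 153 mod 16 = 9 ✓

x ≡ 153 (mod 304)


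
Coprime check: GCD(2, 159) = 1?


Euclidean algorithm:
159 = 79 * 2 + 1
2 = 2 * 1 + 0
GCD(2, 159) = 1

Yes, coprime (GCD = 1)


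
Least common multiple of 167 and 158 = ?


GCD(167, 158) = 1
LCM = 167*158/1 = 26386/1 = 26386

LCM = 26386


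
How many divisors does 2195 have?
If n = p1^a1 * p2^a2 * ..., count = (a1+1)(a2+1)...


2195 = 5^1 × 439^1
d(2195) = (1+1) × (1+1) = 4

4 divisors


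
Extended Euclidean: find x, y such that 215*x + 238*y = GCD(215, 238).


Tabular extended Euclidean (each row: r = 215*s + 238*t):
r=215, s=1, t=0
r=238, s=0, t=1
q=0: r=215, s=1, t=0   [215*(1) + 238*(0) = 215]
q=1: r=23, s=-1, t=1   [215*(-1) + 238*(1) = 23]
q=9: r=8, s=10, t=-9   [215*(10) + 238*(-9) = 8]
q=2: r=7, s=-21, t=19   [215*(-21) + 238*(19) = 7]
q=1: r=1, s=31, t=-28   [215*(31) + 238*(-28) = 1]
q=7: r=0, s=-238, t=215   [215*(-238) + 238*(215) = 0]
GCD = 1; from the row with r=1: x=31, y=-28
Check: 215*(31) + 238*(-28) = 6665 - 6664 = 1

GCD = 1, x = 31, y = -28


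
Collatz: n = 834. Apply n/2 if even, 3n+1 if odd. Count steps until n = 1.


834 → 417 → 1252 → 626 → 313 → 940 → 470 → 235 → 706 → 353 → 1060 → 530 → 265 → 796 → 398 → 199 → 598 → 299 → 898 → 449 → 1348 → 674 → 337 → 1012 → 506 → 253 → 760 → 380 → 190 → 95 → 286 → 143 → 430 → 215 → 646 → 323 → 970 → 485 → 1456 → 728 → 364 → 182 → 91 → 274 → 137 → 412 → 206 → 103 → 310 → 155 → 466 → 233 → 700 → 350 → 175 → 526 → 263 → 790 → 395 → 1186 → 593 → 1780 → 890 → 445 → 1336 → 668 → 334 → 167 → 502 → 251 → 754 → 377 → 1132 → 566 → 283 → 850 → 425 → 1276 → 638 → 319 → 958 → 479 → 1438 → 719 → 2158 → 1079 → 3238 → 1619 → 4858 → 2429 → 7288 → 3644 → 1822 → 911 → 2734 → 1367 → 4102 → 2051 → 6154 → 3077 → 9232 → 4616 → 2308 → 1154 → 577 → 1732 → 866 → 433 → 1300 → 650 → 325 → 976 → 488 → 244 → 122 → 61 → 184 → 92 → 46 → 23 → 70 → 35 → 106 → 53 → 160 → 80 → 40 → 20 → 10 → 5 → 16 → 8 → 4 → 2 → 1
Total steps = 134

134 steps


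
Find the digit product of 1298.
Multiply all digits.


1 × 2 × 9 × 8 = 144


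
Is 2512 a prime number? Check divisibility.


2512 / 2 = 1256 (exact division)
2512 is NOT prime.

No, 2512 is not prime


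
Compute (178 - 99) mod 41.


178 - 99 = 79
79 mod 41 = 38


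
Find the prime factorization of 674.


674 / 2 = 337
337 / 337 = 1
674 = 2 × 337


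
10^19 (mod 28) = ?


10^1 mod 28 = 10
10^2 mod 28 = 16
10^3 mod 28 = 20
10^4 mod 28 = 4
10^5 mod 28 = 12
10^6 mod 28 = 8
10^7 mod 28 = 24
10^8 mod 28 = 16
10^9 mod 28 = 20
10^10 mod 28 = 4
10^11 mod 28 = 12
10^12 mod 28 = 8
10^13 mod 28 = 24
10^14 mod 28 = 16
10^15 mod 28 = 20
10^16 mod 28 = 4
10^17 mod 28 = 12
10^18 mod 28 = 8
10^19 mod 28 = 24


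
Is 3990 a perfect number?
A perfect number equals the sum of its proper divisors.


Proper divisors of 3990: 1, 2, 3, 5, 6, 7, 10, 14, 15, 19, 21, 30, 35, 38, 42, 57, 70, 95, 105, 114, 133, 190, 210, 266, 285, 399, 570, 665, 798, 1330, 1995
Sum = 1 + 2 + 3 + 5 + 6 + 7 + 10 + 14 + 15 + 19 + 21 + 30 + 35 + 38 + 42 + 57 + 70 + 95 + 105 + 114 + 133 + 190 + 210 + 266 + 285 + 399 + 570 + 665 + 798 + 1330 + 1995 = 7530

No, 3990 is not perfect (7530 ≠ 3990)


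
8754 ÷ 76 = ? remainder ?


8754 = 76 * 115 + 14
Check: 8740 + 14 = 8754

q = 115, r = 14


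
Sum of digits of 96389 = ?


9 + 6 + 3 + 8 + 9 = 35


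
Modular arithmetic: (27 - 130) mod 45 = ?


27 - 130 = -103
-103 mod 45 = 32


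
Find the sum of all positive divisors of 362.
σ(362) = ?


Divisors of 362: 1, 2, 181, 362
Sum = 1 + 2 + 181 + 362 = 546

σ(362) = 546


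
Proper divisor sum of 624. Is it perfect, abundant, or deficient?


Proper divisors: 1, 2, 3, 4, 6, 8, 12, 13, 16, 24, 26, 39, 48, 52, 78, 104, 156, 208, 312
Sum = 1 + 2 + 3 + 4 + 6 + 8 + 12 + 13 + 16 + 24 + 26 + 39 + 48 + 52 + 78 + 104 + 156 + 208 + 312 = 1112
1112 > 624 → abundant

s(624) = 1112 (abundant)


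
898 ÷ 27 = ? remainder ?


898 = 27 * 33 + 7
Check: 891 + 7 = 898

q = 33, r = 7


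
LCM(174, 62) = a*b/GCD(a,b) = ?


GCD(174, 62) = 2
LCM = 174*62/2 = 10788/2 = 5394

LCM = 5394


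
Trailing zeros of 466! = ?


floor(466/5) = 93
floor(466/25) = 18
floor(466/125) = 3
Total = 114

114 trailing zeros


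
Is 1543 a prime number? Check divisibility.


Check divisors up to sqrt(1543) = 39.2810
No divisors found.
1543 is prime.

Yes, 1543 is prime


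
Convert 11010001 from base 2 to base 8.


11010001 (base 2) = 209 (decimal)
209 (decimal) = 321 (base 8)


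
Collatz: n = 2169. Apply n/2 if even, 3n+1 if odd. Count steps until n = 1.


2169 → 6508 → 3254 → 1627 → 4882 → 2441 → 7324 → 3662 → 1831 → 5494 → 2747 → 8242 → 4121 → 12364 → 6182 → 3091 → 9274 → 4637 → 13912 → 6956 → 3478 → 1739 → 5218 → 2609 → 7828 → 3914 → 1957 → 5872 → 2936 → 1468 → 734 → 367 → 1102 → 551 → 1654 → 827 → 2482 → 1241 → 3724 → 1862 → 931 → 2794 → 1397 → 4192 → 2096 → 1048 → 524 → 262 → 131 → 394 → 197 → 592 → 296 → 148 → 74 → 37 → 112 → 56 → 28 → 14 → 7 → 22 → 11 → 34 → 17 → 52 → 26 → 13 → 40 → 20 → 10 → 5 → 16 → 8 → 4 → 2 → 1
Total steps = 76

76 steps


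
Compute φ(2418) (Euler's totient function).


2418 = 2 × 3 × 13 × 31
Prime factors: 2, 3, 13, 31
φ(2418) = 2418 × (1-1/2) × (1-1/3) × (1-1/13) × (1-1/31)
= 2418 × 1/2 × 2/3 × 12/13 × 30/31 = 720

φ(2418) = 720


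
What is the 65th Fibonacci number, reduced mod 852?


F(k) mod 852 for k=1..65:
1, 1, 2, 3, 5, 8, 13, 21, 34, 55, 89, 144, 233, 377, 610, 135, 745, 28, 773, 801, 722, 671, 541, 360, 49, 409, 458, 15, 473, 488, 109, 597, 706, 451, 305, 756, 209, 113, 322, 435, 757, 340, 245, 585, 830, 563, 541, 252, 793, 193, 134, 327, 461, 788, 397, 333, 730, 211, 89, 300, 389, 689, 226, 63, 289
F(65) mod 852 = 289


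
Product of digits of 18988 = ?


1 × 8 × 9 × 8 × 8 = 4608


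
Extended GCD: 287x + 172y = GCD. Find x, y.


Tabular extended Euclidean (each row: r = 287*s + 172*t):
r=287, s=1, t=0
r=172, s=0, t=1
q=1: r=115, s=1, t=-1   [287*(1) + 172*(-1) = 115]
q=1: r=57, s=-1, t=2   [287*(-1) + 172*(2) = 57]
q=2: r=1, s=3, t=-5   [287*(3) + 172*(-5) = 1]
q=57: r=0, s=-172, t=287   [287*(-172) + 172*(287) = 0]
GCD = 1; from the row with r=1: x=3, y=-5
Check: 287*(3) + 172*(-5) = 861 - 860 = 1

GCD = 1, x = 3, y = -5


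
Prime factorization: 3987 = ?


3987 / 3 = 1329
1329 / 3 = 443
443 / 443 = 1
3987 = 3^2 × 443


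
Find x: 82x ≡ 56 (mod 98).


GCD(82, 98) = 2 divides 56
Divide: 41x ≡ 28 (mod 49)
x ≡ 21 (mod 49)


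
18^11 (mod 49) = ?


18^1 mod 49 = 18
18^2 mod 49 = 30
18^3 mod 49 = 1
18^4 mod 49 = 18
18^5 mod 49 = 30
18^6 mod 49 = 1
18^7 mod 49 = 18
18^8 mod 49 = 30
18^9 mod 49 = 1
18^10 mod 49 = 18
18^11 mod 49 = 30


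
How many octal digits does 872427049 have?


872427049 in base 8 = 6400027051
Number of digits = 10

10 digits (base 8)


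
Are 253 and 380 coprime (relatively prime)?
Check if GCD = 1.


Euclidean algorithm:
380 = 1 * 253 + 127
253 = 1 * 127 + 126
127 = 1 * 126 + 1
126 = 126 * 1 + 0
GCD(253, 380) = 1

Yes, coprime (GCD = 1)


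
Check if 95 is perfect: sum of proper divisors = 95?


Proper divisors of 95: 1, 5, 19
Sum = 1 + 5 + 19 = 25

No, 95 is not perfect (25 ≠ 95)


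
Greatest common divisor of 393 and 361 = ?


393 = 1 * 361 + 32
361 = 11 * 32 + 9
32 = 3 * 9 + 5
9 = 1 * 5 + 4
5 = 1 * 4 + 1
4 = 4 * 1 + 0
GCD = 1


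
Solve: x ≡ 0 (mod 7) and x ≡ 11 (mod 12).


M = 7*12 = 84
M1 = M/7 = 12, M2 = M/12 = 7
M1^(-1) mod 7 = 3, M2^(-1) mod 12 = 7
x = 0*12*3 + 11*7*7 = 539
539 mod 84 = 35
Check: 35 mod 7 = 0 ✓, 35 mod 12 = 11 ✓

x ≡ 35 (mod 84)


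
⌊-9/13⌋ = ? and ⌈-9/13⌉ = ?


-9/13 = -0.6923
floor = -1
ceil = 0

floor = -1, ceil = 0


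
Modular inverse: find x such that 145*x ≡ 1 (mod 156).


Use the extended Euclidean algorithm on (156, 145); each row r = 156*s + 145*t:
r=156, s=1, t=0
r=145, s=0, t=1
q=1: r=11, s=1, t=-1   [156*(1) + 145*(-1) = 11]
q=13: r=2, s=-13, t=14   [156*(-13) + 145*(14) = 2]
q=5: r=1, s=66, t=-71   [156*(66) + 145*(-71) = 1]
q=2: r=0, s=-145, t=156   [156*(-145) + 145*(156) = 0]
GCD = 1 with t = -71, so 145*(-71) ≡ 1 (mod 156)
Inverse = -71 mod 156 = 85
Check: 145 * 85 = 12325 ≡ 1 (mod 156)

145^(-1) ≡ 85 (mod 156)


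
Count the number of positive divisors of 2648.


2648 = 2^3 × 331^1
d(2648) = (3+1) × (1+1) = 8

8 divisors


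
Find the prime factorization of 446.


446 / 2 = 223
223 / 223 = 1
446 = 2 × 223


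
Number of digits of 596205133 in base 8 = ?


596205133 in base 8 = 4342257115
Number of digits = 10

10 digits (base 8)


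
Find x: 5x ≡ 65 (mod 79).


GCD(5, 79) = 1, unique solution
a^(-1) mod 79 = 16
x = 16 * 65 mod 79 = 13

x ≡ 13 (mod 79)


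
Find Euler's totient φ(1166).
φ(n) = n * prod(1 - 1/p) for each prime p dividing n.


1166 = 2 × 11 × 53
Prime factors: 2, 11, 53
φ(1166) = 1166 × (1-1/2) × (1-1/11) × (1-1/53)
= 1166 × 1/2 × 10/11 × 52/53 = 520

φ(1166) = 520


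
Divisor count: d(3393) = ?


3393 = 3^2 × 13^1 × 29^1
d(3393) = (2+1) × (1+1) × (1+1) = 12

12 divisors


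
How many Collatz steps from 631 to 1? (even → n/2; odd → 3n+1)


631 → 1894 → 947 → 2842 → 1421 → 4264 → 2132 → 1066 → 533 → 1600 → 800 → 400 → 200 → 100 → 50 → 25 → 76 → 38 → 19 → 58 → 29 → 88 → 44 → 22 → 11 → 34 → 17 → 52 → 26 → 13 → 40 → 20 → 10 → 5 → 16 → 8 → 4 → 2 → 1
Total steps = 38

38 steps


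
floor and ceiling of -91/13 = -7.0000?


-91/13 = -7.0000
floor = -7
ceil = -7

floor = -7, ceil = -7


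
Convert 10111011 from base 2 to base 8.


10111011 (base 2) = 187 (decimal)
187 (decimal) = 273 (base 8)


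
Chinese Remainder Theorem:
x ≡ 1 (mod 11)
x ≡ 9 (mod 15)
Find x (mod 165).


M = 11*15 = 165
M1 = M/11 = 15, M2 = M/15 = 11
M1^(-1) mod 11 = 3, M2^(-1) mod 15 = 11
x = 1*15*3 + 9*11*11 = 1134
1134 mod 165 = 144
Check: 144 mod 11 = 1 ✓, 144 mod 15 = 9 ✓

x ≡ 144 (mod 165)


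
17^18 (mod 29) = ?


17^1 mod 29 = 17
17^2 mod 29 = 28
17^3 mod 29 = 12
17^4 mod 29 = 1
17^5 mod 29 = 17
17^6 mod 29 = 28
17^7 mod 29 = 12
17^8 mod 29 = 1
17^9 mod 29 = 17
17^10 mod 29 = 28
17^11 mod 29 = 12
17^12 mod 29 = 1
17^13 mod 29 = 17
17^14 mod 29 = 28
17^15 mod 29 = 12
17^16 mod 29 = 1
17^17 mod 29 = 17
17^18 mod 29 = 28


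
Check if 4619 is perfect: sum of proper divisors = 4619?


Proper divisors of 4619: 1, 31, 149
Sum = 1 + 31 + 149 = 181

No, 4619 is not perfect (181 ≠ 4619)


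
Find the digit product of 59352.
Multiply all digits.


5 × 9 × 3 × 5 × 2 = 1350


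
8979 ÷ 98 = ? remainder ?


8979 = 98 * 91 + 61
Check: 8918 + 61 = 8979

q = 91, r = 61


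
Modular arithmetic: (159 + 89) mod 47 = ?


159 + 89 = 248
248 mod 47 = 13


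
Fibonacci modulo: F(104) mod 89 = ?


F(k) mod 89 for k=1..104:
1, 1, 2, 3, 5, 8, 13, 21, 34, 55, 0, 55, 55, 21, 76, 8, 84, 3, 87, 1, 88, 0, 88, 88, 87, 86, 84, 81, 76, 68, 55, 34, 0, 34, 34, 68, 13, 81, 5, 86, 2, 88, 1, 0, 1, 1, 2, 3, 5, 8, 13, 21, 34, 55, 0, 55, 55, 21, 76, 8, 84, 3, 87, 1, 88, 0, 88, 88, 87, 86, 84, 81, 76, 68, 55, 34, 0, 34, 34, 68, 13, 81, 5, 86, 2, 88, 1, 0, 1, 1, 2, 3, 5, 8, 13, 21, 34, 55, 0, 55, 55, 21, 76, 8
F(104) mod 89 = 8


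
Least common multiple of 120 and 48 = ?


GCD(120, 48) = 24
LCM = 120*48/24 = 5760/24 = 240

LCM = 240


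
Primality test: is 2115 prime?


2115 / 3 = 705 (exact division)
2115 is NOT prime.

No, 2115 is not prime


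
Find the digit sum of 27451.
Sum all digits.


2 + 7 + 4 + 5 + 1 = 19


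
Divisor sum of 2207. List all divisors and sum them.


Divisors of 2207: 1, 2207
Sum = 1 + 2207 = 2208

σ(2207) = 2208


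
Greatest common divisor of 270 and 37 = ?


270 = 7 * 37 + 11
37 = 3 * 11 + 4
11 = 2 * 4 + 3
4 = 1 * 3 + 1
3 = 3 * 1 + 0
GCD = 1


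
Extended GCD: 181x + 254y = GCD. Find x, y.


Tabular extended Euclidean (each row: r = 181*s + 254*t):
r=181, s=1, t=0
r=254, s=0, t=1
q=0: r=181, s=1, t=0   [181*(1) + 254*(0) = 181]
q=1: r=73, s=-1, t=1   [181*(-1) + 254*(1) = 73]
q=2: r=35, s=3, t=-2   [181*(3) + 254*(-2) = 35]
q=2: r=3, s=-7, t=5   [181*(-7) + 254*(5) = 3]
q=11: r=2, s=80, t=-57   [181*(80) + 254*(-57) = 2]
q=1: r=1, s=-87, t=62   [181*(-87) + 254*(62) = 1]
q=2: r=0, s=254, t=-181   [181*(254) + 254*(-181) = 0]
GCD = 1; from the row with r=1: x=-87, y=62
Check: 181*(-87) + 254*(62) = -15747 + 15748 = 1

GCD = 1, x = -87, y = 62


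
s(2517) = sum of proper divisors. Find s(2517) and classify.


Proper divisors: 1, 3, 839
Sum = 1 + 3 + 839 = 843
843 < 2517 → deficient

s(2517) = 843 (deficient)


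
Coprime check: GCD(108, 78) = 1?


Euclidean algorithm:
108 = 1 * 78 + 30
78 = 2 * 30 + 18
30 = 1 * 18 + 12
18 = 1 * 12 + 6
12 = 2 * 6 + 0
GCD(108, 78) = 6

No, not coprime (GCD = 6)


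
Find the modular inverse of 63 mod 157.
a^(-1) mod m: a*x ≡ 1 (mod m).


Use the extended Euclidean algorithm on (157, 63); each row r = 157*s + 63*t:
r=157, s=1, t=0
r=63, s=0, t=1
q=2: r=31, s=1, t=-2   [157*(1) + 63*(-2) = 31]
q=2: r=1, s=-2, t=5   [157*(-2) + 63*(5) = 1]
q=31: r=0, s=63, t=-157   [157*(63) + 63*(-157) = 0]
GCD = 1 with t = 5, so 63*(5) ≡ 1 (mod 157)
Inverse = 5 mod 157 = 5
Check: 63 * 5 = 315 ≡ 1 (mod 157)

63^(-1) ≡ 5 (mod 157)


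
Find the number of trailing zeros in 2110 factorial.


floor(2110/5) = 422
floor(2110/25) = 84
floor(2110/125) = 16
floor(2110/625) = 3
Total = 525

525 trailing zeros


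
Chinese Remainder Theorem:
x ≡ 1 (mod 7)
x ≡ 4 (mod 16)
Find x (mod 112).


M = 7*16 = 112
M1 = M/7 = 16, M2 = M/16 = 7
M1^(-1) mod 7 = 4, M2^(-1) mod 16 = 7
x = 1*16*4 + 4*7*7 = 260
260 mod 112 = 36
Check: 36 mod 7 = 1 ✓, 36 mod 16 = 4 ✓

x ≡ 36 (mod 112)


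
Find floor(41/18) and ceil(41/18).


41/18 = 2.2778
floor = 2
ceil = 3

floor = 2, ceil = 3


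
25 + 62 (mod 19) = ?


25 + 62 = 87
87 mod 19 = 11


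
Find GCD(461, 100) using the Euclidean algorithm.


461 = 4 * 100 + 61
100 = 1 * 61 + 39
61 = 1 * 39 + 22
39 = 1 * 22 + 17
22 = 1 * 17 + 5
17 = 3 * 5 + 2
5 = 2 * 2 + 1
2 = 2 * 1 + 0
GCD = 1


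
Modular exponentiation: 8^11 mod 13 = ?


8^1 mod 13 = 8
8^2 mod 13 = 12
8^3 mod 13 = 5
8^4 mod 13 = 1
8^5 mod 13 = 8
8^6 mod 13 = 12
8^7 mod 13 = 5
8^8 mod 13 = 1
8^9 mod 13 = 8
8^10 mod 13 = 12
8^11 mod 13 = 5


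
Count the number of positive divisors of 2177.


2177 = 7^1 × 311^1
d(2177) = (1+1) × (1+1) = 4

4 divisors


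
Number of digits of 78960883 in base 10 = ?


78960883 has 8 digits in base 10
floor(log10(78960883)) + 1 = floor(7.8974) + 1 = 8

8 digits (base 10)


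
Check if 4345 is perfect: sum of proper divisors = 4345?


Proper divisors of 4345: 1, 5, 11, 55, 79, 395, 869
Sum = 1 + 5 + 11 + 55 + 79 + 395 + 869 = 1415

No, 4345 is not perfect (1415 ≠ 4345)


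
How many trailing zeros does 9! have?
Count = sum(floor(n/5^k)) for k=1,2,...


floor(9/5) = 1
Total = 1

1 trailing zeros


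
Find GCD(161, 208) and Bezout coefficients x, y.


Tabular extended Euclidean (each row: r = 161*s + 208*t):
r=161, s=1, t=0
r=208, s=0, t=1
q=0: r=161, s=1, t=0   [161*(1) + 208*(0) = 161]
q=1: r=47, s=-1, t=1   [161*(-1) + 208*(1) = 47]
q=3: r=20, s=4, t=-3   [161*(4) + 208*(-3) = 20]
q=2: r=7, s=-9, t=7   [161*(-9) + 208*(7) = 7]
q=2: r=6, s=22, t=-17   [161*(22) + 208*(-17) = 6]
q=1: r=1, s=-31, t=24   [161*(-31) + 208*(24) = 1]
q=6: r=0, s=208, t=-161   [161*(208) + 208*(-161) = 0]
GCD = 1; from the row with r=1: x=-31, y=24
Check: 161*(-31) + 208*(24) = -4991 + 4992 = 1

GCD = 1, x = -31, y = 24


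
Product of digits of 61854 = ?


6 × 1 × 8 × 5 × 4 = 960


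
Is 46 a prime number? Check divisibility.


46 / 2 = 23 (exact division)
46 is NOT prime.

No, 46 is not prime


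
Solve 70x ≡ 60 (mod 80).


GCD(70, 80) = 10 divides 60
Divide: 7x ≡ 6 (mod 8)
x ≡ 2 (mod 8)


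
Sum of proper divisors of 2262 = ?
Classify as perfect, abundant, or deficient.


Proper divisors: 1, 2, 3, 6, 13, 26, 29, 39, 58, 78, 87, 174, 377, 754, 1131
Sum = 1 + 2 + 3 + 6 + 13 + 26 + 29 + 39 + 58 + 78 + 87 + 174 + 377 + 754 + 1131 = 2778
2778 > 2262 → abundant

s(2262) = 2778 (abundant)


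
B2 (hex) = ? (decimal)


B2 (base 16) = 178 (decimal)
178 (decimal) = 178 (base 10)


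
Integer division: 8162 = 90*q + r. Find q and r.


8162 = 90 * 90 + 62
Check: 8100 + 62 = 8162

q = 90, r = 62


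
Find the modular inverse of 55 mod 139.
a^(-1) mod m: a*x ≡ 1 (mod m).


Use the extended Euclidean algorithm on (139, 55); each row r = 139*s + 55*t:
r=139, s=1, t=0
r=55, s=0, t=1
q=2: r=29, s=1, t=-2   [139*(1) + 55*(-2) = 29]
q=1: r=26, s=-1, t=3   [139*(-1) + 55*(3) = 26]
q=1: r=3, s=2, t=-5   [139*(2) + 55*(-5) = 3]
q=8: r=2, s=-17, t=43   [139*(-17) + 55*(43) = 2]
q=1: r=1, s=19, t=-48   [139*(19) + 55*(-48) = 1]
q=2: r=0, s=-55, t=139   [139*(-55) + 55*(139) = 0]
GCD = 1 with t = -48, so 55*(-48) ≡ 1 (mod 139)
Inverse = -48 mod 139 = 91
Check: 55 * 91 = 5005 ≡ 1 (mod 139)

55^(-1) ≡ 91 (mod 139)


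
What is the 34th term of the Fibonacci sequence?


Sequence: 1, 1, 2, 3, 5, 8, 13, 21, 34, 55, 89, 144, 233, 377, 610, 987, 1597, 2584, 4181, 6765, 10946, 17711, 28657, 46368, 75025, 121393, 196418, 317811, 514229, 832040, 1346269, 2178309, 3524578, 5702887
F(34) = 5702887


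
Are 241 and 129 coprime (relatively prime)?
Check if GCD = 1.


Euclidean algorithm:
241 = 1 * 129 + 112
129 = 1 * 112 + 17
112 = 6 * 17 + 10
17 = 1 * 10 + 7
10 = 1 * 7 + 3
7 = 2 * 3 + 1
3 = 3 * 1 + 0
GCD(241, 129) = 1

Yes, coprime (GCD = 1)


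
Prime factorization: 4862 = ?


4862 / 2 = 2431
2431 / 11 = 221
221 / 13 = 17
17 / 17 = 1
4862 = 2 × 11 × 13 × 17


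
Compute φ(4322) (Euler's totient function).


4322 = 2 × 2161
Prime factors: 2, 2161
φ(4322) = 4322 × (1-1/2) × (1-1/2161)
= 4322 × 1/2 × 2160/2161 = 2160

φ(4322) = 2160


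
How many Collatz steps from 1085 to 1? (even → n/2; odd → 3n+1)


1085 → 3256 → 1628 → 814 → 407 → 1222 → 611 → 1834 → 917 → 2752 → 1376 → 688 → 344 → 172 → 86 → 43 → 130 → 65 → 196 → 98 → 49 → 148 → 74 → 37 → 112 → 56 → 28 → 14 → 7 → 22 → 11 → 34 → 17 → 52 → 26 → 13 → 40 → 20 → 10 → 5 → 16 → 8 → 4 → 2 → 1
Total steps = 44

44 steps


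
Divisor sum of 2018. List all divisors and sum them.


Divisors of 2018: 1, 2, 1009, 2018
Sum = 1 + 2 + 1009 + 2018 = 3030

σ(2018) = 3030


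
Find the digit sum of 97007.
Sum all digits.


9 + 7 + 0 + 0 + 7 = 23


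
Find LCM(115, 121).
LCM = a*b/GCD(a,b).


GCD(115, 121) = 1
LCM = 115*121/1 = 13915/1 = 13915

LCM = 13915


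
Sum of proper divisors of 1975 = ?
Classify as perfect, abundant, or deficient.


Proper divisors: 1, 5, 25, 79, 395
Sum = 1 + 5 + 25 + 79 + 395 = 505
505 < 1975 → deficient

s(1975) = 505 (deficient)


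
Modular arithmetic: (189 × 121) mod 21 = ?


189 × 121 = 22869
22869 mod 21 = 0


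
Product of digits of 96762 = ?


9 × 6 × 7 × 6 × 2 = 4536


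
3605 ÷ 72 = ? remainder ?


3605 = 72 * 50 + 5
Check: 3600 + 5 = 3605

q = 50, r = 5


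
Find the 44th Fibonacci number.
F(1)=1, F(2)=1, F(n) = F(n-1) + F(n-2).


Sequence: 1, 1, 2, 3, 5, 8, 13, 21, 34, 55, 89, 144, 233, 377, 610, 987, 1597, 2584, 4181, 6765, 10946, 17711, 28657, 46368, 75025, 121393, 196418, 317811, 514229, 832040, 1346269, 2178309, 3524578, 5702887, 9227465, 14930352, 24157817, 39088169, 63245986, 102334155, 165580141, 267914296, 433494437, 701408733
F(44) = 701408733


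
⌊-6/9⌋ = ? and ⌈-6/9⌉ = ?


-6/9 = -0.6667
floor = -1
ceil = 0

floor = -1, ceil = 0


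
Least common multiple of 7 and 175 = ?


GCD(7, 175) = 7
LCM = 7*175/7 = 1225/7 = 175

LCM = 175


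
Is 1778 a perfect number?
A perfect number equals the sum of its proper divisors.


Proper divisors of 1778: 1, 2, 7, 14, 127, 254, 889
Sum = 1 + 2 + 7 + 14 + 127 + 254 + 889 = 1294

No, 1778 is not perfect (1294 ≠ 1778)


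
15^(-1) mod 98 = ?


Use the extended Euclidean algorithm on (98, 15); each row r = 98*s + 15*t:
r=98, s=1, t=0
r=15, s=0, t=1
q=6: r=8, s=1, t=-6   [98*(1) + 15*(-6) = 8]
q=1: r=7, s=-1, t=7   [98*(-1) + 15*(7) = 7]
q=1: r=1, s=2, t=-13   [98*(2) + 15*(-13) = 1]
q=7: r=0, s=-15, t=98   [98*(-15) + 15*(98) = 0]
GCD = 1 with t = -13, so 15*(-13) ≡ 1 (mod 98)
Inverse = -13 mod 98 = 85
Check: 15 * 85 = 1275 ≡ 1 (mod 98)

15^(-1) ≡ 85 (mod 98)


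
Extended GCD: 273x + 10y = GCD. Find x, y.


Tabular extended Euclidean (each row: r = 273*s + 10*t):
r=273, s=1, t=0
r=10, s=0, t=1
q=27: r=3, s=1, t=-27   [273*(1) + 10*(-27) = 3]
q=3: r=1, s=-3, t=82   [273*(-3) + 10*(82) = 1]
q=3: r=0, s=10, t=-273   [273*(10) + 10*(-273) = 0]
GCD = 1; from the row with r=1: x=-3, y=82
Check: 273*(-3) + 10*(82) = -819 + 820 = 1

GCD = 1, x = -3, y = 82


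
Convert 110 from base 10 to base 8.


110 (base 10) = 110 (decimal)
110 (decimal) = 156 (base 8)


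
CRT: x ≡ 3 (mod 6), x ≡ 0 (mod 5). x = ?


M = 6*5 = 30
M1 = M/6 = 5, M2 = M/5 = 6
M1^(-1) mod 6 = 5, M2^(-1) mod 5 = 1
x = 3*5*5 + 0*6*1 = 75
75 mod 30 = 15
Check: 15 mod 6 = 3 ✓, 15 mod 5 = 0 ✓

x ≡ 15 (mod 30)


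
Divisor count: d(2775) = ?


2775 = 3^1 × 5^2 × 37^1
d(2775) = (1+1) × (2+1) × (1+1) = 12

12 divisors


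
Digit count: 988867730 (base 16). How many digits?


988867730 in base 16 = 3AF0EC92
Number of digits = 8

8 digits (base 16)


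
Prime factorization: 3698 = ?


3698 / 2 = 1849
1849 / 43 = 43
43 / 43 = 1
3698 = 2 × 43^2


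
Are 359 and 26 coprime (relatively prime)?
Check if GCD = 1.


Euclidean algorithm:
359 = 13 * 26 + 21
26 = 1 * 21 + 5
21 = 4 * 5 + 1
5 = 5 * 1 + 0
GCD(359, 26) = 1

Yes, coprime (GCD = 1)


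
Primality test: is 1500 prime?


1500 / 2 = 750 (exact division)
1500 is NOT prime.

No, 1500 is not prime


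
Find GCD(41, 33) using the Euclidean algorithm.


41 = 1 * 33 + 8
33 = 4 * 8 + 1
8 = 8 * 1 + 0
GCD = 1


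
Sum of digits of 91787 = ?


9 + 1 + 7 + 8 + 7 = 32


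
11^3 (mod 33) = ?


11^1 mod 33 = 11
11^2 mod 33 = 22
11^3 mod 33 = 11


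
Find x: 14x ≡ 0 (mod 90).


GCD(14, 90) = 2 divides 0
Divide: 7x ≡ 0 (mod 45)
x ≡ 0 (mod 45)


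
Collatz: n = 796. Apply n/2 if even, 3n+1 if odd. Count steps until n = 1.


796 → 398 → 199 → 598 → 299 → 898 → 449 → 1348 → 674 → 337 → 1012 → 506 → 253 → 760 → 380 → 190 → 95 → 286 → 143 → 430 → 215 → 646 → 323 → 970 → 485 → 1456 → 728 → 364 → 182 → 91 → 274 → 137 → 412 → 206 → 103 → 310 → 155 → 466 → 233 → 700 → 350 → 175 → 526 → 263 → 790 → 395 → 1186 → 593 → 1780 → 890 → 445 → 1336 → 668 → 334 → 167 → 502 → 251 → 754 → 377 → 1132 → 566 → 283 → 850 → 425 → 1276 → 638 → 319 → 958 → 479 → 1438 → 719 → 2158 → 1079 → 3238 → 1619 → 4858 → 2429 → 7288 → 3644 → 1822 → 911 → 2734 → 1367 → 4102 → 2051 → 6154 → 3077 → 9232 → 4616 → 2308 → 1154 → 577 → 1732 → 866 → 433 → 1300 → 650 → 325 → 976 → 488 → 244 → 122 → 61 → 184 → 92 → 46 → 23 → 70 → 35 → 106 → 53 → 160 → 80 → 40 → 20 → 10 → 5 → 16 → 8 → 4 → 2 → 1
Total steps = 121

121 steps


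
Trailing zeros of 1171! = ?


floor(1171/5) = 234
floor(1171/25) = 46
floor(1171/125) = 9
floor(1171/625) = 1
Total = 290

290 trailing zeros


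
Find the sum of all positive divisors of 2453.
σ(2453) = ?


Divisors of 2453: 1, 11, 223, 2453
Sum = 1 + 11 + 223 + 2453 = 2688

σ(2453) = 2688


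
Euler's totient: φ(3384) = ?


3384 = 2^3 × 3^2 × 47
Prime factors: 2, 3, 47
φ(3384) = 3384 × (1-1/2) × (1-1/3) × (1-1/47)
= 3384 × 1/2 × 2/3 × 46/47 = 1104

φ(3384) = 1104


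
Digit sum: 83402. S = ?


8 + 3 + 4 + 0 + 2 = 17


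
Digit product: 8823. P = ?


8 × 8 × 2 × 3 = 384


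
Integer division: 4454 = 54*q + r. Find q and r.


4454 = 54 * 82 + 26
Check: 4428 + 26 = 4454

q = 82, r = 26


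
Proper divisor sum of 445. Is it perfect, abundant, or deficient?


Proper divisors: 1, 5, 89
Sum = 1 + 5 + 89 = 95
95 < 445 → deficient

s(445) = 95 (deficient)


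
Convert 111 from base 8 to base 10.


111 (base 8) = 73 (decimal)
73 (decimal) = 73 (base 10)


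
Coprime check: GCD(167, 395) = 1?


Euclidean algorithm:
395 = 2 * 167 + 61
167 = 2 * 61 + 45
61 = 1 * 45 + 16
45 = 2 * 16 + 13
16 = 1 * 13 + 3
13 = 4 * 3 + 1
3 = 3 * 1 + 0
GCD(167, 395) = 1

Yes, coprime (GCD = 1)


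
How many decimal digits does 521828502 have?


521828502 has 9 digits in base 10
floor(log10(521828502)) + 1 = floor(8.7175) + 1 = 9

9 digits (base 10)


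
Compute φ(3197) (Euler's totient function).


3197 = 23 × 139
Prime factors: 23, 139
φ(3197) = 3197 × (1-1/23) × (1-1/139)
= 3197 × 22/23 × 138/139 = 3036

φ(3197) = 3036


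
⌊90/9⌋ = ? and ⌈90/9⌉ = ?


90/9 = 10.0000
floor = 10
ceil = 10

floor = 10, ceil = 10


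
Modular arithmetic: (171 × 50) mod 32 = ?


171 × 50 = 8550
8550 mod 32 = 6


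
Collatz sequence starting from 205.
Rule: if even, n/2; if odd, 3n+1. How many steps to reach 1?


205 → 616 → 308 → 154 → 77 → 232 → 116 → 58 → 29 → 88 → 44 → 22 → 11 → 34 → 17 → 52 → 26 → 13 → 40 → 20 → 10 → 5 → 16 → 8 → 4 → 2 → 1
Total steps = 26

26 steps


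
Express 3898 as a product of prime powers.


3898 / 2 = 1949
1949 / 1949 = 1
3898 = 2 × 1949


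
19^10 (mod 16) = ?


19^1 mod 16 = 3
19^2 mod 16 = 9
19^3 mod 16 = 11
19^4 mod 16 = 1
19^5 mod 16 = 3
19^6 mod 16 = 9
19^7 mod 16 = 11
19^8 mod 16 = 1
19^9 mod 16 = 3
19^10 mod 16 = 9


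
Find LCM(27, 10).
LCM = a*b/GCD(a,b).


GCD(27, 10) = 1
LCM = 27*10/1 = 270/1 = 270

LCM = 270


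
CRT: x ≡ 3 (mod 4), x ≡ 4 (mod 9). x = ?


M = 4*9 = 36
M1 = M/4 = 9, M2 = M/9 = 4
M1^(-1) mod 4 = 1, M2^(-1) mod 9 = 7
x = 3*9*1 + 4*4*7 = 139
139 mod 36 = 31
Check: 31 mod 4 = 3 ✓, 31 mod 9 = 4 ✓

x ≡ 31 (mod 36)


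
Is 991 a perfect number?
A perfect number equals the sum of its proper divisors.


Proper divisors of 991: 1
Sum = 1 = 1

No, 991 is not perfect (1 ≠ 991)


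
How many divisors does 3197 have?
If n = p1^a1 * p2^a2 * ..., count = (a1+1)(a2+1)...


3197 = 23^1 × 139^1
d(3197) = (1+1) × (1+1) = 4

4 divisors


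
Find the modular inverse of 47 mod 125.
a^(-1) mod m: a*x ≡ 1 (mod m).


Use the extended Euclidean algorithm on (125, 47); each row r = 125*s + 47*t:
r=125, s=1, t=0
r=47, s=0, t=1
q=2: r=31, s=1, t=-2   [125*(1) + 47*(-2) = 31]
q=1: r=16, s=-1, t=3   [125*(-1) + 47*(3) = 16]
q=1: r=15, s=2, t=-5   [125*(2) + 47*(-5) = 15]
q=1: r=1, s=-3, t=8   [125*(-3) + 47*(8) = 1]
q=15: r=0, s=47, t=-125   [125*(47) + 47*(-125) = 0]
GCD = 1 with t = 8, so 47*(8) ≡ 1 (mod 125)
Inverse = 8 mod 125 = 8
Check: 47 * 8 = 376 ≡ 1 (mod 125)

47^(-1) ≡ 8 (mod 125)


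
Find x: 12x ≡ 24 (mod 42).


GCD(12, 42) = 6 divides 24
Divide: 2x ≡ 4 (mod 7)
x ≡ 2 (mod 7)


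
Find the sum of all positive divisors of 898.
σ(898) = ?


Divisors of 898: 1, 2, 449, 898
Sum = 1 + 2 + 449 + 898 = 1350

σ(898) = 1350


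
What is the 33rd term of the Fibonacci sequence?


Sequence: 1, 1, 2, 3, 5, 8, 13, 21, 34, 55, 89, 144, 233, 377, 610, 987, 1597, 2584, 4181, 6765, 10946, 17711, 28657, 46368, 75025, 121393, 196418, 317811, 514229, 832040, 1346269, 2178309, 3524578
F(33) = 3524578


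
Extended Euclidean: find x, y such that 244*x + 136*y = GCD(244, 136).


Tabular extended Euclidean (each row: r = 244*s + 136*t):
r=244, s=1, t=0
r=136, s=0, t=1
q=1: r=108, s=1, t=-1   [244*(1) + 136*(-1) = 108]
q=1: r=28, s=-1, t=2   [244*(-1) + 136*(2) = 28]
q=3: r=24, s=4, t=-7   [244*(4) + 136*(-7) = 24]
q=1: r=4, s=-5, t=9   [244*(-5) + 136*(9) = 4]
q=6: r=0, s=34, t=-61   [244*(34) + 136*(-61) = 0]
GCD = 4; from the row with r=4: x=-5, y=9
Check: 244*(-5) + 136*(9) = -1220 + 1224 = 4

GCD = 4, x = -5, y = 9


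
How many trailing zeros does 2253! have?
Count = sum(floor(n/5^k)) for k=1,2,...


floor(2253/5) = 450
floor(2253/25) = 90
floor(2253/125) = 18
floor(2253/625) = 3
Total = 561

561 trailing zeros


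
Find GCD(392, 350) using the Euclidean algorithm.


392 = 1 * 350 + 42
350 = 8 * 42 + 14
42 = 3 * 14 + 0
GCD = 14


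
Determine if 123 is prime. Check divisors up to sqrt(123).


123 / 3 = 41 (exact division)
123 is NOT prime.

No, 123 is not prime
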